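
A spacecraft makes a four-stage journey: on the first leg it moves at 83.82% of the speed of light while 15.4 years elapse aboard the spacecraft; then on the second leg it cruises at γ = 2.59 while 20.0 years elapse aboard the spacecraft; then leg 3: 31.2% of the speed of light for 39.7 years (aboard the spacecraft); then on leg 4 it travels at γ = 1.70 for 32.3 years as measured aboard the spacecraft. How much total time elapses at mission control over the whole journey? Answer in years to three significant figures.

Leg 1: β = 0.8382; γ = 1/√(1 − 0.8382²) = 1/√0.2974 = 1.834; Δt_1 = 1.834 × 15.4 = 28.24 years.
Leg 2: γ = 2.59; Δt_2 = 2.590 × 20.0 = 51.80 years.
Leg 3: β = 0.312; γ = 1/√(1 − 0.312²) = 1/√0.9027 = 1.053; Δt_3 = 1.053 × 39.7 = 41.79 years.
Leg 4: γ = 1.70; Δt_4 = 1.700 × 32.3 = 54.91 years.
Total: 28.24 + 51.80 + 41.79 + 54.91 years.

Δt = 177 years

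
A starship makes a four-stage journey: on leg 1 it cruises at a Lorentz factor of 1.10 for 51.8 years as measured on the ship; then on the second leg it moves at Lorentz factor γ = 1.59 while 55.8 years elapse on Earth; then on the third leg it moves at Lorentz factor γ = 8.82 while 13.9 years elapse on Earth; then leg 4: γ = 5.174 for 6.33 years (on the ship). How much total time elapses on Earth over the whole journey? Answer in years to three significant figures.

Δt = 159 years

Leg 1: γ = 1.10; Δt_1 = 1.100 × 51.8 = 56.98 years.
Leg 2: 55.8 years is already measured on Earth.
Leg 3: 13.9 years is already measured on Earth.
Leg 4: γ = 5.174; Δt_4 = 5.174 × 6.33 = 32.75 years.
Total: 56.98 + 55.80 + 13.90 + 32.75 years.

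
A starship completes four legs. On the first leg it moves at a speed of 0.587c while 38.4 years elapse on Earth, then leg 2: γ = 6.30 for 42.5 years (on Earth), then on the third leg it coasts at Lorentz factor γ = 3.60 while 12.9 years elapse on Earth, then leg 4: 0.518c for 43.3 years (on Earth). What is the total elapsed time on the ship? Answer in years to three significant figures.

τ = 78.5 years

Leg 1: γ = 1/√(1 − 0.587²) = 1/√0.6554 = 1.235; τ_1 = 38.4/1.235 = 31.09 years.
Leg 2: γ = 6.30; τ_2 = 42.5/6.300 = 6.746 years.
Leg 3: γ = 3.60; τ_3 = 12.9/3.600 = 3.583 years.
Leg 4: γ = 1/√(1 − 0.518²) = 1/√0.7317 = 1.169; τ_4 = 43.3/1.169 = 37.04 years.
Total: 31.09 + 6.746 + 3.583 + 37.04 years.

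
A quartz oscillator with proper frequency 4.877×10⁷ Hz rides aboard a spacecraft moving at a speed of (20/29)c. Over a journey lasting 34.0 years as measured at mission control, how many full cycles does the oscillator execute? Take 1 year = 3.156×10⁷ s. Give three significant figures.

γ = 1/√(1 − (20/29)²) = 29/21 ≈ 1.381
The oscillator's own cycle count is N = f × τ where τ is the proper time aboard the spacecraft. τ = Δt/γ = 34.0/1.381 = 24.62 years = 7.770×10⁸ s.
N = 4.877×10⁷ × 7.770×10⁸ = 3.790×10¹⁶.

N = 3.79×10¹⁶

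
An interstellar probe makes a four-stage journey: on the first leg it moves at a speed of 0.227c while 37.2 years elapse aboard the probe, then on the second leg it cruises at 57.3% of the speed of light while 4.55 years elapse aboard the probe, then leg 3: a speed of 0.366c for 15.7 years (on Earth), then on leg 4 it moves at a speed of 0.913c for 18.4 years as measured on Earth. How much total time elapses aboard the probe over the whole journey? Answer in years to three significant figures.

τ = 63.9 years

Leg 1: 37.2 years is already measured aboard the probe.
Leg 2: 4.55 years is already measured aboard the probe.
Leg 3: γ = 1/√(1 − 0.366²) = 1/√0.8660 = 1.075; τ_3 = 15.7/1.075 = 14.61 years.
Leg 4: γ = 1/√(1 − 0.913²) = 1/√0.1664 = 2.451; τ_4 = 18.4/2.451 = 7.506 years.
Total: 37.20 + 4.550 + 14.61 + 7.506 years.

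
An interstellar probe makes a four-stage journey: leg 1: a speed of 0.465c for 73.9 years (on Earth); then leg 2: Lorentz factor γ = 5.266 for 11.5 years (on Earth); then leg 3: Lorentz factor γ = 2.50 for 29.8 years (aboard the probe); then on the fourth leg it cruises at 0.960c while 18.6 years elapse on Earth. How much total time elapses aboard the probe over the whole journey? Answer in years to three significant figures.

Leg 1: γ = 1/√(1 − 0.465²) = 1/√0.7838 = 1.130; τ_1 = 73.9/1.130 = 65.42 years.
Leg 2: γ = 5.266; τ_2 = 11.5/5.266 = 2.184 years.
Leg 3: 29.8 years is already measured aboard the probe.
Leg 4: γ = 1/√(1 − 0.960²) = 25/7 ≈ 3.571; τ_4 = 18.6/3.571 = 5.208 years.
Total: 65.42 + 2.184 + 29.80 + 5.208 years.

τ = 103 years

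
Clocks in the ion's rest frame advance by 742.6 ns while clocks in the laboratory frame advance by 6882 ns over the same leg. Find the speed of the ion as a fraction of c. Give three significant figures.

The proper time is measured in the ion's rest frame (both events occur at the ion's location); Δt is measured in the laboratory frame. γ = Δt/τ = 6882/742.6 = 9.267.
β = √(1 − 1/γ²) = √(1 − 0.01164) = √0.9884

β = 0.994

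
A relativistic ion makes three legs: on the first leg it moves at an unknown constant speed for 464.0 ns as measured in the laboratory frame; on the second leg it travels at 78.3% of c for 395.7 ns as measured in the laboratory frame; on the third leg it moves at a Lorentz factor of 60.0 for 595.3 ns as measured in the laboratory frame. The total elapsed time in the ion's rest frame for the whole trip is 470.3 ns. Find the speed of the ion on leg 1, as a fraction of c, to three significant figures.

β = 0.887

Leg 1: speed unknown; τ_1 = 464.0/γ_1.
Leg 2: β = 0.783; γ = 1/√(1 − 0.783²) = 1/√0.3869 = 1.608; τ_2 = 395.7/1.608 = 246.1 ns.
Leg 3: γ = 60.0; τ_3 = 595.3/60.00 = 9.922 ns.
Total proper time: τ_1 + 246.1 + 9.922 = 470.3, so τ_1 = 470.3 − 256.1 = 214.2 ns.
γ_1 = 464.0/214.2 = 2.166; β = √(1 − 1/γ²) = √0.7868.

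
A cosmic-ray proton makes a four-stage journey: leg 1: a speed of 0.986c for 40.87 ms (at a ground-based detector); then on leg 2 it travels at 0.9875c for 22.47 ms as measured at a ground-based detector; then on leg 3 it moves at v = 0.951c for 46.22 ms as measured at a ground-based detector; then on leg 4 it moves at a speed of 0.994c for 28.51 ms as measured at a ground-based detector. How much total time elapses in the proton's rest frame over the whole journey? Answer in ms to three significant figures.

τ = 27.8 ms

Leg 1: γ = 1/√(1 − 0.986²) = 1/√0.02780 = 5.997; τ_1 = 40.87/5.997 = 6.815 ms.
Leg 2: γ = 1/√(1 − 0.9875²) = 1/√0.02484 = 6.344; τ_2 = 22.47/6.344 = 3.542 ms.
Leg 3: γ = 1/√(1 − 0.951²) = 1/√0.09560 = 3.234; τ_3 = 46.22/3.234 = 14.29 ms.
Leg 4: γ = 1/√(1 − 0.994²) = 1/√0.01196 = 9.142; τ_4 = 28.51/9.142 = 3.118 ms.
Total: 6.815 + 3.542 + 14.29 + 3.118 ms.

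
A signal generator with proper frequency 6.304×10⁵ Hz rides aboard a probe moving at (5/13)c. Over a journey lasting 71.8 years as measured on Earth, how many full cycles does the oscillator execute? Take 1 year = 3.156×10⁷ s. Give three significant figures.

γ = 1/√(1 − (5/13)²) = 13/12 ≈ 1.083
The oscillator's own cycle count is N = f × τ where τ is the proper time aboard the probe. τ = Δt/γ = 71.8/1.083 = 66.28 years = 2.092×10⁹ s.
N = 6.304×10⁵ × 2.092×10⁹ = 1.319×10¹⁵.

N = 1.32×10¹⁵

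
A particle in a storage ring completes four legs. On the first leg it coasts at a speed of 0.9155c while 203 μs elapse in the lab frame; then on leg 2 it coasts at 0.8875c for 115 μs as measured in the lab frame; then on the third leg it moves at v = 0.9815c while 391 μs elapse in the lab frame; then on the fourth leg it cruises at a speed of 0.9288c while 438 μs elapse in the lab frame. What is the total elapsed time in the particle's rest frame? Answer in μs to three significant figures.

Leg 1: γ = 1/√(1 − 0.9155²) = 1/√0.1619 = 2.486; τ_1 = 203/2.486 = 81.67 μs.
Leg 2: γ = 1/√(1 − 0.8875²) = 1/√0.2123 = 2.170; τ_2 = 115/2.170 = 52.99 μs.
Leg 3: γ = 1/√(1 − 0.9815²) = 1/√0.03666 = 5.223; τ_3 = 391/5.223 = 74.86 μs.
Leg 4: γ = 1/√(1 − 0.9288²) = 1/√0.1373 = 2.698; τ_4 = 438/2.698 = 162.3 μs.
Total: 81.67 + 52.99 + 74.86 + 162.3 μs.

τ = 372 μs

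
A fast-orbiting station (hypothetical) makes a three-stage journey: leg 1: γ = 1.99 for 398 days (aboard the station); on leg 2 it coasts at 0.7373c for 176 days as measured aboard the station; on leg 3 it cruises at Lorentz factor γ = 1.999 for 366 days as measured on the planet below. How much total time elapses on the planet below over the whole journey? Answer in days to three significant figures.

Δt = 1420 days

Leg 1: γ = 1.99; Δt_1 = 1.990 × 398 = 792.0 days.
Leg 2: γ = 1/√(1 − 0.7373²) = 1/√0.4564 = 1.480; Δt_2 = 1.480 × 176 = 260.5 days.
Leg 3: 366 days is already measured on the planet below.
Total: 792.0 + 260.5 + 366.0 days.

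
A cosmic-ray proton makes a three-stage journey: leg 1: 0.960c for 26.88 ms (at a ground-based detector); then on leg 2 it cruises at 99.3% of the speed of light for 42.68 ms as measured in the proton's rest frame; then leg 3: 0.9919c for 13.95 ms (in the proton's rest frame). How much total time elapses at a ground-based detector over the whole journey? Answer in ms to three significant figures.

Δt = 498 ms

Leg 1: 26.88 ms is already measured at a ground-based detector.
Leg 2: β = 0.993; γ = 1/√(1 − 0.993²) = 1/√0.01395 = 8.466; Δt_2 = 8.466 × 42.68 = 361.3 ms.
Leg 3: γ = 1/√(1 − 0.9919²) = 1/√0.01613 = 7.873; Δt_3 = 7.873 × 13.95 = 109.8 ms.
Total: 26.88 + 361.3 + 109.8 ms.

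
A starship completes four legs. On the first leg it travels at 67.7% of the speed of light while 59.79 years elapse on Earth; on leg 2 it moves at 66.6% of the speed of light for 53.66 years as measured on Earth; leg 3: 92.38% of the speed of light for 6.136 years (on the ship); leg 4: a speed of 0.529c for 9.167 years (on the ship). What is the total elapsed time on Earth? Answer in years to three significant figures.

Leg 1: 59.79 years is already measured on Earth.
Leg 2: 53.66 years is already measured on Earth.
Leg 3: β = 0.9238; γ = 1/√(1 − 0.9238²) = 1/√0.1466 = 2.612; Δt_3 = 2.612 × 6.136 = 16.03 years.
Leg 4: γ = 1/√(1 − 0.529²) = 1/√0.7202 = 1.178; Δt_4 = 1.178 × 9.167 = 10.80 years.
Total: 59.79 + 53.66 + 16.03 + 10.80 years.

Δt = 140 years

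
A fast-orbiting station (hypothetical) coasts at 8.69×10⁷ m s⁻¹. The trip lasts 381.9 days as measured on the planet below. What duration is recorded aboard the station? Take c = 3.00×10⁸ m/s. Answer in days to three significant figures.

β = 8.69×10⁷/3.00×10⁸ = 0.2897; γ = 1/√(1 − 0.2897²) = 1.045
The interval measured on the planet below is the dilated one; the clock aboard the station measures the proper time τ = Δt/γ = 381.9/1.045 days.

τ = 366 days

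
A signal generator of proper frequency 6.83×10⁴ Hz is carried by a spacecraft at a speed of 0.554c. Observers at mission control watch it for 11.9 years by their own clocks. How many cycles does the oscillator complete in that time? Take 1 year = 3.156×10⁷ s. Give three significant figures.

N = 2.14×10¹³

γ = 1/√(1 − 0.554²) = 1/√0.6931 = 1.201
During 11.9 years of lab time, the oscillator's proper time advances by τ = Δt/γ = 11.9/1.201 = 9.907 years = 3.127×10⁸ s.
N = f × τ = 6.83×10⁴ × 3.127×10⁸ = 2.135×10¹³.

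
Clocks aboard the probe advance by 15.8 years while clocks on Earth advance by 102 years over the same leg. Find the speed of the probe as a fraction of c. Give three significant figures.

The proper time is measured aboard the probe (both events occur at the probe's location); Δt is measured on Earth. γ = Δt/τ = 102/15.8 = 6.456.
β = √(1 − 1/γ²) = √(1 − 0.02399) = √0.9760

β = 0.988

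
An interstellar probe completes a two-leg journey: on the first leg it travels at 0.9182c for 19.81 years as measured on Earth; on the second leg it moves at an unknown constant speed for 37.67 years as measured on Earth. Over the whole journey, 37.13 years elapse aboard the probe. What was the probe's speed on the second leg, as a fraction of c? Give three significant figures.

β = 0.629

Leg 1: γ = 1/√(1 − 0.9182²) = 1/√0.1569 = 2.525; τ_1 = 19.81/2.525 = 7.847 years.
Leg 2: speed unknown; τ_2 = 37.67/γ_2.
Total proper time: 7.847 + τ_2 = 37.13, so τ_2 = 37.13 − 7.847 = 29.28 years.
γ_2 = 37.67/29.28 = 1.286; β = √(1 − 1/γ²) = √0.3957.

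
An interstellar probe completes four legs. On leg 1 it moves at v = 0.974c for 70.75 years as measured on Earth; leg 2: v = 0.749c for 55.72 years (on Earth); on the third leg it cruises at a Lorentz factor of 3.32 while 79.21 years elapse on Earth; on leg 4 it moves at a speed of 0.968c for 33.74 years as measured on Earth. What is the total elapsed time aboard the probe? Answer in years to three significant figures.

Leg 1: γ = 1/√(1 − 0.974²) = 1/√0.05132 = 4.414; τ_1 = 70.75/4.414 = 16.03 years.
Leg 2: γ = 1/√(1 − 0.749²) = 1/√0.4390 = 1.509; τ_2 = 55.72/1.509 = 36.92 years.
Leg 3: γ = 3.32; τ_3 = 79.21/3.320 = 23.86 years.
Leg 4: γ = 1/√(1 − 0.968²) = 1/√0.06298 = 3.985; τ_4 = 33.74/3.985 = 8.467 years.
Total: 16.03 + 36.92 + 23.86 + 8.467 years.

τ = 85.3 years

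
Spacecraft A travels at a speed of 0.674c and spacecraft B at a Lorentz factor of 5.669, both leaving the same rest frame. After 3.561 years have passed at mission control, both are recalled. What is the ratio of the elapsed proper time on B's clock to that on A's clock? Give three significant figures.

τ_B/τ_A = 0.239

A: γ = 1/√(1 − 0.674²) = 1/√0.5457 = 1.354. B: γ = 5.669.
τ_A/τ_B = γ_B/γ_A = 5.669/1.354 = 4.188, so τ_B/τ_A = 0.2388.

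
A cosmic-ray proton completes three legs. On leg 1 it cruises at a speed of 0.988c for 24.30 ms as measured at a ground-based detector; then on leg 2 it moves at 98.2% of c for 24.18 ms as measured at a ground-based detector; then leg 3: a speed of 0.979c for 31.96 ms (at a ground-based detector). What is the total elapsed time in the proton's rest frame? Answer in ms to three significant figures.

τ = 14.8 ms

Leg 1: γ = 1/√(1 − 0.988²) = 1/√0.02386 = 6.474; τ_1 = 24.30/6.474 = 3.753 ms.
Leg 2: β = 0.982; γ = 1/√(1 − 0.982²) = 1/√0.03568 = 5.294; τ_2 = 24.18/5.294 = 4.567 ms.
Leg 3: γ = 1/√(1 − 0.979²) = 1/√0.04156 = 4.905; τ_3 = 31.96/4.905 = 6.515 ms.
Total: 3.753 + 4.567 + 6.515 ms.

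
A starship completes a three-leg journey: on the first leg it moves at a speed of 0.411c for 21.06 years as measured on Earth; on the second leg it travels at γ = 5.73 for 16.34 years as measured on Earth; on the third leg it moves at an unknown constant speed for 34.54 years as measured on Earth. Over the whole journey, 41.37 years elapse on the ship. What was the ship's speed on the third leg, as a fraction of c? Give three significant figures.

Leg 1: γ = 1/√(1 − 0.411²) = 1/√0.8311 = 1.097; τ_1 = 21.06/1.097 = 19.20 years.
Leg 2: γ = 5.73; τ_2 = 16.34/5.730 = 2.852 years.
Leg 3: speed unknown; τ_3 = 34.54/γ_3.
Total proper time: 19.20 + 2.852 + τ_3 = 41.37, so τ_3 = 41.37 − 22.05 = 19.32 years.
γ_3 = 34.54/19.32 = 1.788; β = √(1 − 1/γ²) = √0.6871.

β = 0.829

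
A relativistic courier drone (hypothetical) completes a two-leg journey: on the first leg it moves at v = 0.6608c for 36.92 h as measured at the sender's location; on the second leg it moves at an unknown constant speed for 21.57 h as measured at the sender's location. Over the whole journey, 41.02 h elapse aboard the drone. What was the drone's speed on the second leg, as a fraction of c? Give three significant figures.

β = 0.787

Leg 1: γ = 1/√(1 − 0.6608²) = 1/√0.5633 = 1.332; τ_1 = 36.92/1.332 = 27.71 h.
Leg 2: speed unknown; τ_2 = 21.57/γ_2.
Total proper time: 27.71 + τ_2 = 41.02, so τ_2 = 41.02 − 27.71 = 13.31 h.
γ_2 = 21.57/13.31 = 1.621; β = √(1 − 1/γ²) = √0.6193.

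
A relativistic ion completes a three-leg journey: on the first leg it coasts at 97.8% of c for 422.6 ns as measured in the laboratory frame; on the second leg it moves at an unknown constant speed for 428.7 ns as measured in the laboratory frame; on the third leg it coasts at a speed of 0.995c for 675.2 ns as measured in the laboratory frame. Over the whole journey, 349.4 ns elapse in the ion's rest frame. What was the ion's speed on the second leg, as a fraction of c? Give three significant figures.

Leg 1: β = 0.978; γ = 1/√(1 − 0.978²) = 1/√0.04352 = 4.794; τ_1 = 422.6/4.794 = 88.16 ns.
Leg 2: speed unknown; τ_2 = 428.7/γ_2.
Leg 3: γ = 1/√(1 − 0.995²) = 1/√0.009975 = 10.01; τ_3 = 675.2/10.01 = 67.44 ns.
Total proper time: 88.16 + τ_2 + 67.44 = 349.4, so τ_2 = 349.4 − 155.6 = 193.8 ns.
γ_2 = 428.7/193.8 = 2.212; β = √(1 − 1/γ²) = √0.7956.

β = 0.892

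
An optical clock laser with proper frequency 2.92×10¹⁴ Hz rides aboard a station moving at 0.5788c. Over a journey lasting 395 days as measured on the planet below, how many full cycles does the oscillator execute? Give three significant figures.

N = 8.13×10²¹

γ = 1/√(1 − 0.5788²) = 1/√0.6650 = 1.226
The oscillator's own cycle count is N = f × τ where τ is the proper time aboard the station. τ = Δt/γ = 395/1.226 = 322.1 days = 2.783×10⁷ s.
N = 2.92×10¹⁴ × 2.783×10⁷ = 8.126×10²¹.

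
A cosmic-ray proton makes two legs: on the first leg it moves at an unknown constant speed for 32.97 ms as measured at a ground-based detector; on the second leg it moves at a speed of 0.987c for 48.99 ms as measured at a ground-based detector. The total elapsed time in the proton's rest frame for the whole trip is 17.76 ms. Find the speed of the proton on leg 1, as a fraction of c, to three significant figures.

β = 0.954

Leg 1: speed unknown; τ_1 = 32.97/γ_1.
Leg 2: γ = 1/√(1 − 0.987²) = 1/√0.02583 = 6.222; τ_2 = 48.99/6.222 = 7.874 ms.
Total proper time: τ_1 + 7.874 = 17.76, so τ_1 = 17.76 − 7.874 = 9.886 ms.
γ_1 = 32.97/9.886 = 3.335; β = √(1 − 1/γ²) = √0.9101.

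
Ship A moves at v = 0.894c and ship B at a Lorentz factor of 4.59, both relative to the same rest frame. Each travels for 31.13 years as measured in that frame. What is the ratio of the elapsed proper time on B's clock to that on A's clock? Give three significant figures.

τ_B/τ_A = 0.486

A: γ = 1/√(1 − 0.894²) = 1/√0.2008 = 2.232. B: γ = 4.59.
τ_A/τ_B = γ_B/γ_A = 4.590/2.232 = 2.057, so τ_B/τ_A = 0.4862.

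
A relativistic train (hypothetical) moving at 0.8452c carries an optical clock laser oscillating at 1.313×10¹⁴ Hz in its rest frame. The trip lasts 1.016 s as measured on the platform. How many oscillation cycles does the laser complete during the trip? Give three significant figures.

γ = 1/√(1 − 0.8452²) = 1/√0.2856 = 1.871
The oscillator's own cycle count is N = f × τ where τ is the proper time on the train. τ = Δt/γ = 1.016/1.871 = 0.5430 s = 5.430×10⁻¹ s.
N = 1.313×10¹⁴ × 5.430×10⁻¹ = 7.130×10¹³.

N = 7.13×10¹³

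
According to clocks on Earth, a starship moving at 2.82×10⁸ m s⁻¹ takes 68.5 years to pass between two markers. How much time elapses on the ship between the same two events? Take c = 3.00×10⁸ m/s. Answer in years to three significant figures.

β = 2.82×10⁸/3.00×10⁸ = 0.9400; γ = 1/√(1 − 0.9400²) = 2.931
The interval measured on Earth is the dilated one; the clock on the ship measures the proper time τ = Δt/γ = 68.5/2.931 years.

τ = 23.4 years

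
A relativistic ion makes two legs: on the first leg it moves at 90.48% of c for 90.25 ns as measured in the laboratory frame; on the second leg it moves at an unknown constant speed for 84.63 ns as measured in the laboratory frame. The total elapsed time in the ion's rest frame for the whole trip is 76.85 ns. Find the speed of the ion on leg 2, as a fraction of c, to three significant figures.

β = 0.891

Leg 1: β = 0.9048; γ = 1/√(1 − 0.9048²) = 1/√0.1813 = 2.348; τ_1 = 90.25/2.348 = 38.43 ns.
Leg 2: speed unknown; τ_2 = 84.63/γ_2.
Total proper time: 38.43 + τ_2 = 76.85, so τ_2 = 76.85 − 38.43 = 38.42 ns.
γ_2 = 84.63/38.42 = 2.203; β = √(1 − 1/γ²) = √0.7939.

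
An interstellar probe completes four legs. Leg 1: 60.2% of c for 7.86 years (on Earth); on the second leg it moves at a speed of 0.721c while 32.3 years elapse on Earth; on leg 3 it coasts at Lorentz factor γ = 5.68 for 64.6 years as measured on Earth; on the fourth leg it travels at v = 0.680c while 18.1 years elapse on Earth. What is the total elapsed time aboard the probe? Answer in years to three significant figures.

Leg 1: β = 0.602; γ = 1/√(1 − 0.602²) = 1/√0.6376 = 1.252; τ_1 = 7.86/1.252 = 6.276 years.
Leg 2: γ = 1/√(1 − 0.721²) = 1/√0.4802 = 1.443; τ_2 = 32.3/1.443 = 22.38 years.
Leg 3: γ = 5.68; τ_3 = 64.6/5.680 = 11.37 years.
Leg 4: γ = 1/√(1 − 0.680²) = 1/√0.5376 = 1.364; τ_4 = 18.1/1.364 = 13.27 years.
Total: 6.276 + 22.38 + 11.37 + 13.27 years.

τ = 53.3 years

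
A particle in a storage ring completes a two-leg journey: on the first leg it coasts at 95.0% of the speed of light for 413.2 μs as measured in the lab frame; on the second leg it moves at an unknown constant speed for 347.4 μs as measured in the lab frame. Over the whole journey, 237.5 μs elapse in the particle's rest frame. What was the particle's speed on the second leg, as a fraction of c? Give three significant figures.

β = 0.950

Leg 1: β = 0.950; γ = 1/√(1 − 0.950²) = 1/√0.09750 = 3.203; τ_1 = 413.2/3.203 = 129.0 μs.
Leg 2: speed unknown; τ_2 = 347.4/γ_2.
Total proper time: 129.0 + τ_2 = 237.5, so τ_2 = 237.5 − 129.0 = 108.5 μs.
γ_2 = 347.4/108.5 = 3.202; β = √(1 − 1/γ²) = √0.9025.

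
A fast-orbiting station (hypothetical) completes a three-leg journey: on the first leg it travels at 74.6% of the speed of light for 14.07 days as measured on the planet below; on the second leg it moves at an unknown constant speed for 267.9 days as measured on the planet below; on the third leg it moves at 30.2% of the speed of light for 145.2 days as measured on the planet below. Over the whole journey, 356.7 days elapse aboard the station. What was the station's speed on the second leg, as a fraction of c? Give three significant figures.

β = 0.626

Leg 1: β = 0.746; γ = 1/√(1 − 0.746²) = 1/√0.4435 = 1.502; τ_1 = 14.07/1.502 = 9.370 days.
Leg 2: speed unknown; τ_2 = 267.9/γ_2.
Leg 3: β = 0.302; γ = 1/√(1 − 0.302²) = 1/√0.9088 = 1.049; τ_3 = 145.2/1.049 = 138.4 days.
Total proper time: 9.370 + τ_2 + 138.4 = 356.7, so τ_2 = 356.7 − 147.8 = 208.9 days.
γ_2 = 267.9/208.9 = 1.282; β = √(1 − 1/γ²) = √0.3919.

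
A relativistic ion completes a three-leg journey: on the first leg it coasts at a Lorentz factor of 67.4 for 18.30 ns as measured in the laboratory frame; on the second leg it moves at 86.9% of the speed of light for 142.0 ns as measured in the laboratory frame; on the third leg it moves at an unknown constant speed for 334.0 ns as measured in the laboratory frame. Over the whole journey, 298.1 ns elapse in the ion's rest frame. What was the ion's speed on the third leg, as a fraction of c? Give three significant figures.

Leg 1: γ = 67.4; τ_1 = 18.30/67.40 = 0.2715 ns.
Leg 2: β = 0.869; γ = 1/√(1 − 0.869²) = 1/√0.2448 = 2.021; τ_2 = 142.0/2.021 = 70.26 ns.
Leg 3: speed unknown; τ_3 = 334.0/γ_3.
Total proper time: 0.2715 + 70.26 + τ_3 = 298.1, so τ_3 = 298.1 − 70.53 = 227.6 ns.
γ_3 = 334.0/227.6 = 1.468; β = √(1 − 1/γ²) = √0.5358.

β = 0.732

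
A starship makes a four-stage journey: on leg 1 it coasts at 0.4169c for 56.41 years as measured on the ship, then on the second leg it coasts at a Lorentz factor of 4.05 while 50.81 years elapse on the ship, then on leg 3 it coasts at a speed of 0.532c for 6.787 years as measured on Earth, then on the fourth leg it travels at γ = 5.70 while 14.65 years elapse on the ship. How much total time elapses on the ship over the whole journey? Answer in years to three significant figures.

τ = 128 years

Leg 1: 56.41 years is already measured on the ship.
Leg 2: 50.81 years is already measured on the ship.
Leg 3: γ = 1/√(1 − 0.532²) = 1/√0.7170 = 1.181; τ_3 = 6.787/1.181 = 5.747 years.
Leg 4: 14.65 years is already measured on the ship.
Total: 56.41 + 50.81 + 5.747 + 14.65 years.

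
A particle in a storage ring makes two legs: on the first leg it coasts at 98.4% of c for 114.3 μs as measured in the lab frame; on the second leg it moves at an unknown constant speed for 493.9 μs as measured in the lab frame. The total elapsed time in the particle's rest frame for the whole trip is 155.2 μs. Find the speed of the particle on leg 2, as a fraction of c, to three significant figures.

β = 0.962

Leg 1: β = 0.984; γ = 1/√(1 − 0.984²) = 1/√0.03174 = 5.613; τ_1 = 114.3/5.613 = 20.36 μs.
Leg 2: speed unknown; τ_2 = 493.9/γ_2.
Total proper time: 20.36 + τ_2 = 155.2, so τ_2 = 155.2 − 20.36 = 134.8 μs.
γ_2 = 493.9/134.8 = 3.663; β = √(1 − 1/γ²) = √0.9255.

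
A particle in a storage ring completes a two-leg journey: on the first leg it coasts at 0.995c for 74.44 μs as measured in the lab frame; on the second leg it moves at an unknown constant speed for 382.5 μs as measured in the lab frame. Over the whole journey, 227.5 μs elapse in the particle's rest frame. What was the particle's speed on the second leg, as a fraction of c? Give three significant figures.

β = 0.818

Leg 1: γ = 1/√(1 − 0.995²) = 1/√0.009975 = 10.01; τ_1 = 74.44/10.01 = 7.435 μs.
Leg 2: speed unknown; τ_2 = 382.5/γ_2.
Total proper time: 7.435 + τ_2 = 227.5, so τ_2 = 227.5 − 7.435 = 220.1 μs.
γ_2 = 382.5/220.1 = 1.738; β = √(1 − 1/γ²) = √0.6690.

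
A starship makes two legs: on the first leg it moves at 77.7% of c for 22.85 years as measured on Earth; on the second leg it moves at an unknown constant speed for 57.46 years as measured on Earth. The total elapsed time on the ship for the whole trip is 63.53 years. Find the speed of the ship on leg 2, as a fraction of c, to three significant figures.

Leg 1: β = 0.777; γ = 1/√(1 − 0.777²) = 1/√0.3963 = 1.589; τ_1 = 22.85/1.589 = 14.38 years.
Leg 2: speed unknown; τ_2 = 57.46/γ_2.
Total proper time: 14.38 + τ_2 = 63.53, so τ_2 = 63.53 − 14.38 = 49.15 years.
γ_2 = 57.46/49.15 = 1.169; β = √(1 − 1/γ²) = √0.2685.

β = 0.518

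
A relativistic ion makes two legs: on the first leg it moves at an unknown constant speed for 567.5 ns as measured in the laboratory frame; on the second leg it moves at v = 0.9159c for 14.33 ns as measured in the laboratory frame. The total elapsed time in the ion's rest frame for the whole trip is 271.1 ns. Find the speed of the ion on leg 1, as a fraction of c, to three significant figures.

Leg 1: speed unknown; τ_1 = 567.5/γ_1.
Leg 2: γ = 1/√(1 − 0.9159²) = 1/√0.1611 = 2.491; τ_2 = 14.33/2.491 = 5.752 ns.
Total proper time: τ_1 + 5.752 = 271.1, so τ_1 = 271.1 − 5.752 = 265.3 ns.
γ_1 = 567.5/265.3 = 2.139; β = √(1 − 1/γ²) = √0.7814.

β = 0.884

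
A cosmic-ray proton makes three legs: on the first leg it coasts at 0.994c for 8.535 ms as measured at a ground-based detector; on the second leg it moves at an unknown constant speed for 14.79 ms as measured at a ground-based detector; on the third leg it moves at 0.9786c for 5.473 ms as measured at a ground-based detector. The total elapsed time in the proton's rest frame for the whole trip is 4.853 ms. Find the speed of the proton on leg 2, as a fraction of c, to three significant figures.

Leg 1: γ = 1/√(1 − 0.994²) = 1/√0.01196 = 9.142; τ_1 = 8.535/9.142 = 0.9336 ms.
Leg 2: speed unknown; τ_2 = 14.79/γ_2.
Leg 3: γ = 1/√(1 − 0.9786²) = 1/√0.04234 = 4.860; τ_3 = 5.473/4.860 = 1.126 ms.
Total proper time: 0.9336 + τ_2 + 1.126 = 4.853, so τ_2 = 4.853 − 2.060 = 2.793 ms.
γ_2 = 14.79/2.793 = 5.295; β = √(1 − 1/γ²) = √0.9643.

β = 0.982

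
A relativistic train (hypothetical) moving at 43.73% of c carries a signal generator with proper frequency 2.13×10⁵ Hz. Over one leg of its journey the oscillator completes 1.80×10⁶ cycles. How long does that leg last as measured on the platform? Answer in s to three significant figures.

β = 0.4373; γ = 1/√(1 − 0.4373²) = 1/√0.8088 = 1.112
Proper time for N cycles: τ = N/f = 1.80×10⁶/(2.13×10⁵) = 8.451×10⁰ s = 8.451 s.
Lab-frame duration Δt = γτ = 1.112 × 8.451 = 9.397 s.

Δt = 9.40 s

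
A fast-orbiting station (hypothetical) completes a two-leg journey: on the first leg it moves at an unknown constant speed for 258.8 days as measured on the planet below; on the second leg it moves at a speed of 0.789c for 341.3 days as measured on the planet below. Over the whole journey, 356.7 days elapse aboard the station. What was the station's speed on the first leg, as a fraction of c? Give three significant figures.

Leg 1: speed unknown; τ_1 = 258.8/γ_1.
Leg 2: γ = 1/√(1 − 0.789²) = 1/√0.3775 = 1.628; τ_2 = 341.3/1.628 = 209.7 days.
Total proper time: τ_1 + 209.7 = 356.7, so τ_1 = 356.7 − 209.7 = 147.0 days.
γ_1 = 258.8/147.0 = 1.760; β = √(1 − 1/γ²) = √0.6773.

β = 0.823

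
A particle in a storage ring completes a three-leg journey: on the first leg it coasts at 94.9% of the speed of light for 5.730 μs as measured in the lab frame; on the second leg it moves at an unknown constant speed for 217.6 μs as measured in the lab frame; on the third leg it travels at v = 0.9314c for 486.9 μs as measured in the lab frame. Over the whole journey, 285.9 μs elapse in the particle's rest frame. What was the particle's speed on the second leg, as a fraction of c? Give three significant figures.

β = 0.871

Leg 1: β = 0.949; γ = 1/√(1 − 0.949²) = 1/√0.09940 = 3.172; τ_1 = 5.730/3.172 = 1.807 μs.
Leg 2: speed unknown; τ_2 = 217.6/γ_2.
Leg 3: γ = 1/√(1 − 0.9314²) = 1/√0.1325 = 2.747; τ_3 = 486.9/2.747 = 177.2 μs.
Total proper time: 1.807 + τ_2 + 177.2 = 285.9, so τ_2 = 285.9 − 179.0 = 106.9 μs.
γ_2 = 217.6/106.9 = 2.036; β = √(1 − 1/γ²) = √0.7588.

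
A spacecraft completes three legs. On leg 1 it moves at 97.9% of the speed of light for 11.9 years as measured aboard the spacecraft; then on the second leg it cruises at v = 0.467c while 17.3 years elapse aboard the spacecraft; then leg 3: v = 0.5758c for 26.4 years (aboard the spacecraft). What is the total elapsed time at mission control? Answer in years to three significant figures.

Leg 1: β = 0.979; γ = 1/√(1 − 0.979²) = 1/√0.04156 = 4.905; Δt_1 = 4.905 × 11.9 = 58.37 years.
Leg 2: γ = 1/√(1 − 0.467²) = 1/√0.7819 = 1.131; Δt_2 = 1.131 × 17.3 = 19.56 years.
Leg 3: γ = 1/√(1 − 0.5758²) = 1/√0.6685 = 1.223; Δt_3 = 1.223 × 26.4 = 32.29 years.
Total: 58.37 + 19.56 + 32.29 years.

Δt = 110 years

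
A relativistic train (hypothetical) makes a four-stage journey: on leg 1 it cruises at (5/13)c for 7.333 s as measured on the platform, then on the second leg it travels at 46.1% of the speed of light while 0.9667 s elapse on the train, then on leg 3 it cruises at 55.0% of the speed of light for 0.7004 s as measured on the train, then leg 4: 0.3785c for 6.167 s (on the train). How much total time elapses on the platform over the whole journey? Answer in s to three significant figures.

Δt = 15.9 s

Leg 1: 7.333 s is already measured on the platform.
Leg 2: β = 0.461; γ = 1/√(1 − 0.461²) = 1/√0.7875 = 1.127; Δt_2 = 1.127 × 0.9667 = 1.089 s.
Leg 3: β = 0.550; γ = 1/√(1 − 0.550²) = 1/√0.6975 = 1.197; Δt_3 = 1.197 × 0.7004 = 0.8386 s.
Leg 4: γ = 1/√(1 − 0.3785²) = 1/√0.8567 = 1.080; Δt_4 = 1.080 × 6.167 = 6.663 s.
Total: 7.333 + 1.089 + 0.8386 + 6.663 s.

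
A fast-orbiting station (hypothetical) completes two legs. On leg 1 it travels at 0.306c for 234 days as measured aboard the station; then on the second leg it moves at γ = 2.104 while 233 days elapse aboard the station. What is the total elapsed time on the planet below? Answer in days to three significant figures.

Leg 1: γ = 1/√(1 − 0.306²) = 1/√0.9064 = 1.050; Δt_1 = 1.050 × 234 = 245.8 days.
Leg 2: γ = 2.104; Δt_2 = 2.104 × 233 = 490.2 days.
Total: 245.8 + 490.2 days.

Δt = 736 days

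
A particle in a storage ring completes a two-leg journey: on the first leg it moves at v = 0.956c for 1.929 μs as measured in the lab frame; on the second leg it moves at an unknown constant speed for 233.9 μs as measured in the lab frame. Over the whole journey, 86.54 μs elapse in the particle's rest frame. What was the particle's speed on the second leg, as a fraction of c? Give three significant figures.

Leg 1: γ = 1/√(1 − 0.956²) = 1/√0.08606 = 3.409; τ_1 = 1.929/3.409 = 0.5659 μs.
Leg 2: speed unknown; τ_2 = 233.9/γ_2.
Total proper time: 0.5659 + τ_2 = 86.54, so τ_2 = 86.54 − 0.5659 = 85.97 μs.
γ_2 = 233.9/85.97 = 2.721; β = √(1 − 1/γ²) = √0.8649.

β = 0.930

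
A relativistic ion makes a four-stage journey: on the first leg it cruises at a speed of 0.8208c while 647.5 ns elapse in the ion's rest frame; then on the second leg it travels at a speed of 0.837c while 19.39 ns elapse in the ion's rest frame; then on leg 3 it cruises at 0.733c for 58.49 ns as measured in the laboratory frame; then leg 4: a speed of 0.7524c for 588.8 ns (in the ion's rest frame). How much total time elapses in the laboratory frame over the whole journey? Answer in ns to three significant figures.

Δt = 2120 ns

Leg 1: γ = 1/√(1 − 0.8208²) = 1/√0.3263 = 1.751; Δt_1 = 1.751 × 647.5 = 1134 ns.
Leg 2: γ = 1/√(1 − 0.837²) = 1/√0.2994 = 1.827; Δt_2 = 1.827 × 19.39 = 35.43 ns.
Leg 3: 58.49 ns is already measured in the laboratory frame.
Leg 4: γ = 1/√(1 − 0.7524²) = 1/√0.4339 = 1.518; Δt_4 = 1.518 × 588.8 = 893.9 ns.
Total: 1134 + 35.43 + 58.49 + 893.9 ns.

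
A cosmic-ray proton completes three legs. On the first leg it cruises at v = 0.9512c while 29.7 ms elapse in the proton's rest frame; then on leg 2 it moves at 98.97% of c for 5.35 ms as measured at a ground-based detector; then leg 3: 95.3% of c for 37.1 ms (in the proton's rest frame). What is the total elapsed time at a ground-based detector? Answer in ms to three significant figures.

Leg 1: γ = 1/√(1 − 0.9512²) = 1/√0.09522 = 3.241; Δt_1 = 3.241 × 29.7 = 96.25 ms.
Leg 2: 5.35 ms is already measured at a ground-based detector.
Leg 3: β = 0.953; γ = 1/√(1 − 0.953²) = 1/√0.09179 = 3.301; Δt_3 = 3.301 × 37.1 = 122.5 ms.
Total: 96.25 + 5.350 + 122.5 ms.

Δt = 224 ms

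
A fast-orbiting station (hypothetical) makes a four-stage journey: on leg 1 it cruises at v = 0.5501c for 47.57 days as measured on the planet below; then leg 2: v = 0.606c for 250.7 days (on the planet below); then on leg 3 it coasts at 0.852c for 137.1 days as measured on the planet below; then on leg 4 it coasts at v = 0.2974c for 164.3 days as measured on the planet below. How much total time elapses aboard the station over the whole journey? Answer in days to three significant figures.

τ = 468 days

Leg 1: γ = 1/√(1 − 0.5501²) = 1/√0.6974 = 1.197; τ_1 = 47.57/1.197 = 39.73 days.
Leg 2: γ = 1/√(1 − 0.606²) = 1/√0.6328 = 1.257; τ_2 = 250.7/1.257 = 199.4 days.
Leg 3: γ = 1/√(1 − 0.852²) = 1/√0.2741 = 1.910; τ_3 = 137.1/1.910 = 71.78 days.
Leg 4: γ = 1/√(1 − 0.2974²) = 1/√0.9116 = 1.047; τ_4 = 164.3/1.047 = 156.9 days.
Total: 39.73 + 199.4 + 71.78 + 156.9 days.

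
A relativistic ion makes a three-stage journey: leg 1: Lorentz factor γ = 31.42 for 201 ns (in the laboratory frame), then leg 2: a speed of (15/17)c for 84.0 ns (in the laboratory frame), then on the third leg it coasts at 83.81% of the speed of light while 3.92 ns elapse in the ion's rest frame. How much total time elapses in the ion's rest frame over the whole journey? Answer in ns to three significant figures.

τ = 49.8 ns

Leg 1: γ = 31.42; τ_1 = 201/31.42 = 6.397 ns.
Leg 2: γ = 1/√(1 − (15/17)²) = 17/8 = 2.125; τ_2 = 84.0/2.125 = 39.53 ns.
Leg 3: 3.92 ns is already measured in the ion's rest frame.
Total: 6.397 + 39.53 + 3.920 ns.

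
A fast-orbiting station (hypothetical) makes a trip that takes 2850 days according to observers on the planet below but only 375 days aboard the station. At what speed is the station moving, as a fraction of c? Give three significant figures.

The proper time is measured aboard the station (both events occur at the station's location); Δt is measured on the planet below. γ = Δt/τ = 2850/375 = 7.600.
β = √(1 − 1/γ²) = √(1 − 0.01731) = √0.9827

β = 0.991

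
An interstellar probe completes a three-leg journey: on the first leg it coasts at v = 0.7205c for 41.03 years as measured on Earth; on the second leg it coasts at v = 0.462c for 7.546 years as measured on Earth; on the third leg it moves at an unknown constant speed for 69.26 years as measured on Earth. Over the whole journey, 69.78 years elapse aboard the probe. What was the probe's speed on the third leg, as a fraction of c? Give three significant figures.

Leg 1: γ = 1/√(1 − 0.7205²) = 1/√0.4809 = 1.442; τ_1 = 41.03/1.442 = 28.45 years.
Leg 2: γ = 1/√(1 − 0.462²) = 1/√0.7866 = 1.128; τ_2 = 7.546/1.128 = 6.692 years.
Leg 3: speed unknown; τ_3 = 69.26/γ_3.
Total proper time: 28.45 + 6.692 + τ_3 = 69.78, so τ_3 = 69.78 − 35.14 = 34.64 years.
γ_3 = 69.26/34.64 = 2.000; β = √(1 − 1/γ²) = √0.7499.

β = 0.866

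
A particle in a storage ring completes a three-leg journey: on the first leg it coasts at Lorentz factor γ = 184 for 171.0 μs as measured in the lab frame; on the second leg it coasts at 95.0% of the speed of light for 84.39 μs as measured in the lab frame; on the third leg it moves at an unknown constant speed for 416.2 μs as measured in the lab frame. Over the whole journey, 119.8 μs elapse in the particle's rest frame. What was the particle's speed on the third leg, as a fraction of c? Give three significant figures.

β = 0.975

Leg 1: γ = 184; τ_1 = 171.0/184.0 = 0.9293 μs.
Leg 2: β = 0.950; γ = 1/√(1 − 0.950²) = 1/√0.09750 = 3.203; τ_2 = 84.39/3.203 = 26.35 μs.
Leg 3: speed unknown; τ_3 = 416.2/γ_3.
Total proper time: 0.9293 + 26.35 + τ_3 = 119.8, so τ_3 = 119.8 − 27.28 = 92.52 μs.
γ_3 = 416.2/92.52 = 4.498; β = √(1 − 1/γ²) = √0.9506.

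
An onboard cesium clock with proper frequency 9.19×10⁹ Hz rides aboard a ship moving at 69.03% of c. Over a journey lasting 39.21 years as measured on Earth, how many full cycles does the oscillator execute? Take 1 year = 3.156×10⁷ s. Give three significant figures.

N = 8.23×10¹⁸

β = 0.6903; γ = 1/√(1 − 0.6903²) = 1/√0.5235 = 1.382
The oscillator's own cycle count is N = f × τ where τ is the proper time on the ship. τ = Δt/γ = 39.21/1.382 = 28.37 years = 8.953×10⁸ s.
N = 9.19×10⁹ × 8.953×10⁸ = 8.228×10¹⁸.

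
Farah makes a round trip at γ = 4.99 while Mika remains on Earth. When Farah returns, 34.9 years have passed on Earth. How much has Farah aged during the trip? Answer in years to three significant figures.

γ = 4.99
Farah's clock measures proper time along the trip: τ = Δt/γ = 34.9/4.990 years.

τ = 6.99 years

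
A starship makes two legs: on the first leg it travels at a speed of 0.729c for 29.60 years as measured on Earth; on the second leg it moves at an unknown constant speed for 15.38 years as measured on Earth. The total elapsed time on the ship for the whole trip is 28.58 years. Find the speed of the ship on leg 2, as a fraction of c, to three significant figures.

Leg 1: γ = 1/√(1 − 0.729²) = 1/√0.4686 = 1.461; τ_1 = 29.60/1.461 = 20.26 years.
Leg 2: speed unknown; τ_2 = 15.38/γ_2.
Total proper time: 20.26 + τ_2 = 28.58, so τ_2 = 28.58 − 20.26 = 8.318 years.
γ_2 = 15.38/8.318 = 1.849; β = √(1 − 1/γ²) = √0.7075.

β = 0.841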